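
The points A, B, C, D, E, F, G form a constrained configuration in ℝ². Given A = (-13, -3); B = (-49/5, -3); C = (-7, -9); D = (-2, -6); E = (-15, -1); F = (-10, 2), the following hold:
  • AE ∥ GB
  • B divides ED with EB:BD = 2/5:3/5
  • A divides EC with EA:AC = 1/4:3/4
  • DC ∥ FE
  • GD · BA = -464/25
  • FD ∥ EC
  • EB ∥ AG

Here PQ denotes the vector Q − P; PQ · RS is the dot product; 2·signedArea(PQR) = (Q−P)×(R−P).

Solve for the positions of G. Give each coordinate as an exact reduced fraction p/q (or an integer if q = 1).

1. G_x = -39/5  [AE ∥ GB ∩ EB ∥ AG]
2. G_y = -5  [AE ∥ GB ∩ EB ∥ AG]
   → G = (-39/5, -5)

G = (-39/5, -5)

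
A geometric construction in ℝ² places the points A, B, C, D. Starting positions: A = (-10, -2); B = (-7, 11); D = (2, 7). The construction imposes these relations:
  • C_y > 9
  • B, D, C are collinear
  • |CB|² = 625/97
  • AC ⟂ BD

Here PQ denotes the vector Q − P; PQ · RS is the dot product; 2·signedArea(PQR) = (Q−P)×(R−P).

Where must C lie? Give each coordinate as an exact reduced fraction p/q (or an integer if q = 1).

1. C_x = -454/97  [B, D, C are collinear ∩ AC ⟂ BD]
2. C_y = 967/97  [B, D, C are collinear ∩ AC ⟂ BD]
   → C = (-454/97, 967/97)

C = (-454/97, 967/97)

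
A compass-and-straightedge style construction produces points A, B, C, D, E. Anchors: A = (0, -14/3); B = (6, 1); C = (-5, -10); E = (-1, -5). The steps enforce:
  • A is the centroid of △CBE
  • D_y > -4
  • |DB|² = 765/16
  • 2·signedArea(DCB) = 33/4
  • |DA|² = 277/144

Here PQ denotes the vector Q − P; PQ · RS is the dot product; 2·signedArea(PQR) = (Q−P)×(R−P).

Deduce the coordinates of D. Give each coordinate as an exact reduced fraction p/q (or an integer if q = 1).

1. D_x = 3/4  [line -11·x + 11·y + 187/4 = 0 ∩ |DA|² = 277/144]
2. D_y = -7/2  [line -11·x + 11·y + 187/4 = 0 ∩ |DA|² = 277/144]
   → D = (3/4, -7/2)

D = (3/4, -7/2)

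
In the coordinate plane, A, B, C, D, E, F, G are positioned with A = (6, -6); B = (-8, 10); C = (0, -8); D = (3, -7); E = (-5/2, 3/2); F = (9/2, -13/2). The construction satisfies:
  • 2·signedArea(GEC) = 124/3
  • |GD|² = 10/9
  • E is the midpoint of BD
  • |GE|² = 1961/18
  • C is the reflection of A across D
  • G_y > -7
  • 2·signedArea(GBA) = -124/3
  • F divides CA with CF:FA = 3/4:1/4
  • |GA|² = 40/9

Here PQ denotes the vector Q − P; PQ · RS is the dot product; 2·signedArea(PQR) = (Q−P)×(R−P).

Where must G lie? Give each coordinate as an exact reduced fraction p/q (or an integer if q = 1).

1. G_x = 4  [2·signedArea(GEC) = 124/3 ∩ 2·signedArea(GBA) = -124/3]
2. G_y = -20/3  [2·signedArea(GEC) = 124/3 ∩ 2·signedArea(GBA) = -124/3]
   → G = (4, -20/3)

G = (4, -20/3)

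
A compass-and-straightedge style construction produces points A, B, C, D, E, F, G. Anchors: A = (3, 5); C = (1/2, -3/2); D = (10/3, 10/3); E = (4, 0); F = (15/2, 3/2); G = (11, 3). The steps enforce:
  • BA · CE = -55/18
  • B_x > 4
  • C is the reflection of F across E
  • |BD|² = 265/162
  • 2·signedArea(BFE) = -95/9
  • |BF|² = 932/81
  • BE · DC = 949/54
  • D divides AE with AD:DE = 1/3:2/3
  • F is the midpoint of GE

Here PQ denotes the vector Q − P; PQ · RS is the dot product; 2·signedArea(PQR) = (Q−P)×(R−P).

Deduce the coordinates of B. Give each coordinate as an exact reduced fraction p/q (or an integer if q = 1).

1. B_x = 83/18  [BE · DC = 949/54 ∩ BA · CE = -55/18]
2. B_y = 59/18  [BE · DC = 949/54 ∩ BA · CE = -55/18]
   → B = (83/18, 59/18)

B = (83/18, 59/18)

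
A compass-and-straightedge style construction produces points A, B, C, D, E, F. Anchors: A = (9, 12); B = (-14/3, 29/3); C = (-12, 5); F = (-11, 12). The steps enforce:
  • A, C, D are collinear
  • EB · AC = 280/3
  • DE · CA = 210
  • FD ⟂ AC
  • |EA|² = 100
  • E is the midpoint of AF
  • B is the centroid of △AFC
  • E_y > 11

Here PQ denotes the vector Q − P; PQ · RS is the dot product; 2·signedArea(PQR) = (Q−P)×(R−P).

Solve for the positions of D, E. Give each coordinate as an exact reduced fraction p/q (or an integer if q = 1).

D = (-9, 6)
E = (-1, 12)

1. D_x = -9  [A, C, D are collinear ∩ FD ⟂ AC]
2. D_y = 6  [A, C, D are collinear ∩ FD ⟂ AC]
   → D = (-9, 6)
3. E_x = -1  [E is the midpoint of AF]
4. E_y = 12  [E is the midpoint of AF]
   → E = (-1, 12)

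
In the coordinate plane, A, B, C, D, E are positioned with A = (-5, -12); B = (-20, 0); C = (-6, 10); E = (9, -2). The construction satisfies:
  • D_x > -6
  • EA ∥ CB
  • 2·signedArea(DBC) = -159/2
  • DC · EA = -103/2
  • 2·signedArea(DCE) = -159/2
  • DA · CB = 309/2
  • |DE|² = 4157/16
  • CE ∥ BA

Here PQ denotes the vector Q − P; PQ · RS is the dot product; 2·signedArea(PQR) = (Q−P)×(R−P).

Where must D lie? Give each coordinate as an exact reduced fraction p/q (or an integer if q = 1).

1. D_x = -23/4  [2·signedArea(DCE) = -159/2 ∩ 2·signedArea(DBC) = -159/2]
2. D_y = 9/2  [2·signedArea(DCE) = -159/2 ∩ 2·signedArea(DBC) = -159/2]
   → D = (-23/4, 9/2)

D = (-23/4, 9/2)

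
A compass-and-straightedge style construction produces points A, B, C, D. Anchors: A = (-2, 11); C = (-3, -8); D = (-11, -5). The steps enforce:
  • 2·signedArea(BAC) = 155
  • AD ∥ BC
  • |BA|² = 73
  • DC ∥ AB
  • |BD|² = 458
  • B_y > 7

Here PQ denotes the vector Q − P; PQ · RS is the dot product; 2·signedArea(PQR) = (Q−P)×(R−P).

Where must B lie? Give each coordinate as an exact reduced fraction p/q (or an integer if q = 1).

B = (6, 8)

1. B_x = 6  [AD ∥ BC ∩ DC ∥ AB]
2. B_y = 8  [AD ∥ BC ∩ DC ∥ AB]
   → B = (6, 8)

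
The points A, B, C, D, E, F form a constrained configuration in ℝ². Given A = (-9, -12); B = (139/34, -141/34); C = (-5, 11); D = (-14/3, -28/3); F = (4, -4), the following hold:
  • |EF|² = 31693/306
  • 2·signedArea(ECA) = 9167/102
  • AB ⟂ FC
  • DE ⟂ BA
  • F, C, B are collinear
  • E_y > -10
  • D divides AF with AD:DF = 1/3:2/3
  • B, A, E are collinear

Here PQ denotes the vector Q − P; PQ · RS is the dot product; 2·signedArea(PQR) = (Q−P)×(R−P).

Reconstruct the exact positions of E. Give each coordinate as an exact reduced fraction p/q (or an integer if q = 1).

E = (-473/102, -319/34)

1. E_x = -473/102  [B, A, E are collinear ∩ DE ⟂ BA]
2. E_y = -319/34  [B, A, E are collinear ∩ DE ⟂ BA]
   → E = (-473/102, -319/34)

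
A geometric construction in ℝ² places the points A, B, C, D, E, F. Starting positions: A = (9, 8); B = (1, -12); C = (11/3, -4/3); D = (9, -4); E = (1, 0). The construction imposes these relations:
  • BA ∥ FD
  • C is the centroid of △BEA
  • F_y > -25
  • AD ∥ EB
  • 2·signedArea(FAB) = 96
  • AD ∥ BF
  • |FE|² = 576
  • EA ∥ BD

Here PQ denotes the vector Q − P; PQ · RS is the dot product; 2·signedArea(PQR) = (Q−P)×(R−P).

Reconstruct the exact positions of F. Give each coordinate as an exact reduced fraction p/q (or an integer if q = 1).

1. F_x = 1  [BA ∥ FD ∩ AD ∥ BF]
2. F_y = -24  [BA ∥ FD ∩ AD ∥ BF]
   → F = (1, -24)

F = (1, -24)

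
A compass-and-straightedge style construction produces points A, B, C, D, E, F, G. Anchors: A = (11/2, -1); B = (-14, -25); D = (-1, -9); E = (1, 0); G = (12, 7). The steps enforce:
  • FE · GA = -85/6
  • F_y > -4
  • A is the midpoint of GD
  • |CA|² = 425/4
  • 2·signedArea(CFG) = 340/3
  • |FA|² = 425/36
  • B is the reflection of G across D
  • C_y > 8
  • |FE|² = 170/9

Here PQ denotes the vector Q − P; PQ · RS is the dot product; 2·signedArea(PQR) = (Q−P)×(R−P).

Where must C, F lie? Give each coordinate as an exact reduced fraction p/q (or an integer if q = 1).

C = (3, 9)
F = (10/3, -11/3)

1. F_x = 10/3  [line 13/2·x + 8·y + 23/3 = 0 ∩ |FA|² = 425/36]
2. F_y = -11/3  [line 13/2·x + 8·y + 23/3 = 0 ∩ |FA|² = 425/36]
   → F = (10/3, -11/3)
3. C_x = 3  [line -32/3·x + 26/3·y + -46 = 0 ∩ |CA|² = 425/4]
4. C_y = 9  [line -32/3·x + 26/3·y + -46 = 0 ∩ |CA|² = 425/4]
   → C = (3, 9)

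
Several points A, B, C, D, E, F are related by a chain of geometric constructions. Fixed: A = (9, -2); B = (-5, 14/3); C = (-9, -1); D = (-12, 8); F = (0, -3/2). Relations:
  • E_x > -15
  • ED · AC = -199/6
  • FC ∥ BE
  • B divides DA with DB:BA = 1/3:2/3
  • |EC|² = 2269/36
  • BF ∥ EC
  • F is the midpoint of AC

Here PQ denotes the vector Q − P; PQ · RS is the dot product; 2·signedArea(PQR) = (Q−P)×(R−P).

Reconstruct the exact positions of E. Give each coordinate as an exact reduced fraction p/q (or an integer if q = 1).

1. E_x = -14  [BF ∥ EC ∩ FC ∥ BE]
2. E_y = 31/6  [BF ∥ EC ∩ FC ∥ BE]
   → E = (-14, 31/6)

E = (-14, 31/6)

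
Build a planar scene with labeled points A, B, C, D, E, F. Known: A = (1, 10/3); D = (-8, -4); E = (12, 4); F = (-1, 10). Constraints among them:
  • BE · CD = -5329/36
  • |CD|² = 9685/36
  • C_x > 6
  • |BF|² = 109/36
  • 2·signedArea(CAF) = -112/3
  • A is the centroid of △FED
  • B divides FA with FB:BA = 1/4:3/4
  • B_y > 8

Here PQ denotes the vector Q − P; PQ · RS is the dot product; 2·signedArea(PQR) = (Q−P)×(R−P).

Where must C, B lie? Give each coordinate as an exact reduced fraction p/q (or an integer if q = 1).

1. B_x = -1/2  [B divides FA with FB:BA = 1/4:3/4]
2. B_y = 25/3  [B divides FA with FB:BA = 1/4:3/4]
   → B = (-1/2, 25/3)
3. C_x = 13/2  [2·signedArea(CAF) = -112/3 ∩ BE · CD = -5329/36]
4. C_y = 11/3  [2·signedArea(CAF) = -112/3 ∩ BE · CD = -5329/36]
   → C = (13/2, 11/3)

B = (-1/2, 25/3)
C = (13/2, 11/3)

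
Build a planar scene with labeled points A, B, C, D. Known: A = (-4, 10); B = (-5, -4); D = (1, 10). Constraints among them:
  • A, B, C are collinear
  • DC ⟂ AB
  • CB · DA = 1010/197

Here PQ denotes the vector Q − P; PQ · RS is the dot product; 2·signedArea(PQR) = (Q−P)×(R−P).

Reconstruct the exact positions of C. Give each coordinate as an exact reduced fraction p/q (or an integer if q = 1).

1. C_x = -783/197  [A, B, C are collinear ∩ DC ⟂ AB]
2. C_y = 2040/197  [A, B, C are collinear ∩ DC ⟂ AB]
   → C = (-783/197, 2040/197)

C = (-783/197, 2040/197)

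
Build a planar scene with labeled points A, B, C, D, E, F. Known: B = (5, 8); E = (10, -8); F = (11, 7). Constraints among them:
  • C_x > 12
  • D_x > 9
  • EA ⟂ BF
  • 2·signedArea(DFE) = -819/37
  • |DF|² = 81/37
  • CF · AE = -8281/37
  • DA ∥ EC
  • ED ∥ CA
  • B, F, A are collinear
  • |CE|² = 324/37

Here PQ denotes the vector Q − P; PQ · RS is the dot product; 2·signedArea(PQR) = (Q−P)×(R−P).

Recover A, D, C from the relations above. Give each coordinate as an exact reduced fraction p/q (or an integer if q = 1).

1. A_x = 461/37  [B, F, A are collinear ∩ EA ⟂ BF]
2. A_y = 250/37  [B, F, A are collinear ∩ EA ⟂ BF]
   → A = (461/37, 250/37)
3. C_x = 478/37  [line 91/37·x + 546/37·y + 3458/37 = 0 ∩ |CE|² = 324/37]
4. C_y = -314/37  [line 91/37·x + 546/37·y + 3458/37 = 0 ∩ |CE|² = 324/37]
   → C = (478/37, -314/37)
5. D_x = 353/37  [2·signedArea(DFE) = -819/37 ∩ ED ∥ CA]
6. D_y = 268/37  [2·signedArea(DFE) = -819/37 ∩ ED ∥ CA]
   → D = (353/37, 268/37)

A = (461/37, 250/37)
C = (478/37, -314/37)
D = (353/37, 268/37)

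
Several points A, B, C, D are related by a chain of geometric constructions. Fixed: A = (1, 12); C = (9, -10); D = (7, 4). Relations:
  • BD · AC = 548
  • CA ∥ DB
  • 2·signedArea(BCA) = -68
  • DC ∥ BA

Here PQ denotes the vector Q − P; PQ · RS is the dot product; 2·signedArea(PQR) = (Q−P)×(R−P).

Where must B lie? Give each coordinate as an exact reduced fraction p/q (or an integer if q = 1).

B = (-1, 26)

1. B_x = -1  [DC ∥ BA ∩ CA ∥ DB]
2. B_y = 26  [DC ∥ BA ∩ CA ∥ DB]
   → B = (-1, 26)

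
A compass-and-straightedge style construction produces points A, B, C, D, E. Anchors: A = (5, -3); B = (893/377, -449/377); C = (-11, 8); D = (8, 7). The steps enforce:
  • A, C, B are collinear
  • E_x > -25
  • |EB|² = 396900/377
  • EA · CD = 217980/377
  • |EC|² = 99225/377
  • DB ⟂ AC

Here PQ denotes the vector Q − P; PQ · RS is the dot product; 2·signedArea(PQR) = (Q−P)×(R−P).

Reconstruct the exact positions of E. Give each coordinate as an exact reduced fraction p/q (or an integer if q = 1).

1. E_x = -9187/377  [line -19·x + 1·y + -181034/377 = 0 ∩ |EB|² = 396900/377]
2. E_y = 6481/377  [line -19·x + 1·y + -181034/377 = 0 ∩ |EB|² = 396900/377]
   → E = (-9187/377, 6481/377)

E = (-9187/377, 6481/377)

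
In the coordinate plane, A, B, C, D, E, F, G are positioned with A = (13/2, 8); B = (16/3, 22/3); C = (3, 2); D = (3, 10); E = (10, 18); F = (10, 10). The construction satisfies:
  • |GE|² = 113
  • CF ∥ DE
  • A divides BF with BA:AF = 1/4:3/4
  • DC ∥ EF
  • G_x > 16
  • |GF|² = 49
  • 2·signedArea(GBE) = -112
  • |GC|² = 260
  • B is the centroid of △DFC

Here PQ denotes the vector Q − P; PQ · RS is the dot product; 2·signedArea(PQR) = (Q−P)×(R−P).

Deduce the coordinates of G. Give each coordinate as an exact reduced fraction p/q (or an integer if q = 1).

1. G_x = 17  [line -32/3·x + 14/3·y + 404/3 = 0 ∩ |GF|² = 49]
2. G_y = 10  [line -32/3·x + 14/3·y + 404/3 = 0 ∩ |GF|² = 49]
   → G = (17, 10)

G = (17, 10)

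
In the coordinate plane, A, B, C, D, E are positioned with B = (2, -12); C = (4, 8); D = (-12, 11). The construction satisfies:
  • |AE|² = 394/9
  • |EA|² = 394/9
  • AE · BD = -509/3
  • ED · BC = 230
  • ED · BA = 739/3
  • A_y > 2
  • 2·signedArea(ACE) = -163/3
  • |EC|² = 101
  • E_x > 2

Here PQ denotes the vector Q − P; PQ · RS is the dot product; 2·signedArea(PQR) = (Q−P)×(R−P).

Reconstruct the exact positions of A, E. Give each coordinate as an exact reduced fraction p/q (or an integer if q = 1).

A = (-2, 7/3)
E = (3, -2)

1. E_x = 3  [line -2·x + -20·y + -34 = 0 ∩ |EC|² = 101]
2. E_y = -2  [line -2·x + -20·y + -34 = 0 ∩ |EC|² = 101]
   → E = (3, -2)
3. A_x = -2  [2·signedArea(ACE) = -163/3 ∩ ED · BA = 739/3]
4. A_y = 7/3  [2·signedArea(ACE) = -163/3 ∩ ED · BA = 739/3]
   → A = (-2, 7/3)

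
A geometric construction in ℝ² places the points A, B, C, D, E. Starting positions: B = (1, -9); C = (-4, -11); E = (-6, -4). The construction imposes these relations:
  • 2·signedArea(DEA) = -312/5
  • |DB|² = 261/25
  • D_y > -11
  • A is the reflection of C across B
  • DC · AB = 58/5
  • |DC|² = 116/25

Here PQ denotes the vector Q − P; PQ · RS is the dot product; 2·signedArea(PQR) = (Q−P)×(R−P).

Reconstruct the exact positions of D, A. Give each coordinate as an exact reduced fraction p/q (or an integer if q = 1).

A = (6, -7)
D = (-2, -51/5)

1. A_x = 6  [A is the reflection of C across B]
2. A_y = -7  [A is the reflection of C across B]
   → A = (6, -7)
3. D_x = -2  [DC · AB = 58/5 ∩ 2·signedArea(DEA) = -312/5]
4. D_y = -51/5  [DC · AB = 58/5 ∩ 2·signedArea(DEA) = -312/5]
   → D = (-2, -51/5)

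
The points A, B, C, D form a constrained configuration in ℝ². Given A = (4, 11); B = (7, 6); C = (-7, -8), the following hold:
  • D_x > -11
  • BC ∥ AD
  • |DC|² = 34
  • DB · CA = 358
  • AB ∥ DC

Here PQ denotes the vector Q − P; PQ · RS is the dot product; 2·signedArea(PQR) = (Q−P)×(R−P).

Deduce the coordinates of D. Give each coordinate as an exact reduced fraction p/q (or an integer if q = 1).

1. D_x = -10  [AB ∥ DC ∩ BC ∥ AD]
2. D_y = -3  [AB ∥ DC ∩ BC ∥ AD]
   → D = (-10, -3)

D = (-10, -3)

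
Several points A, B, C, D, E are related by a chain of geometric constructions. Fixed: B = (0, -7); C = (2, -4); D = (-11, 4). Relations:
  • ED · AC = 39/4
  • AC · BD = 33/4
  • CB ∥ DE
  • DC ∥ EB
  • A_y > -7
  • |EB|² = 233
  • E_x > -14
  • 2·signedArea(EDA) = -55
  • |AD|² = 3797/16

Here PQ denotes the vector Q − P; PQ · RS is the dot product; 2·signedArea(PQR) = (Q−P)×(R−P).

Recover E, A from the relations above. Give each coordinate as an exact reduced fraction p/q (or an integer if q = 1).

1. E_x = -13  [DC ∥ EB ∩ CB ∥ DE]
2. E_y = 1  [DC ∥ EB ∩ CB ∥ DE]
   → E = (-13, 1)
3. A_x = 1/2  [AC · BD = 33/4 ∩ 2·signedArea(EDA) = -55]
4. A_y = -25/4  [AC · BD = 33/4 ∩ 2·signedArea(EDA) = -55]
   → A = (1/2, -25/4)

A = (1/2, -25/4)
E = (-13, 1)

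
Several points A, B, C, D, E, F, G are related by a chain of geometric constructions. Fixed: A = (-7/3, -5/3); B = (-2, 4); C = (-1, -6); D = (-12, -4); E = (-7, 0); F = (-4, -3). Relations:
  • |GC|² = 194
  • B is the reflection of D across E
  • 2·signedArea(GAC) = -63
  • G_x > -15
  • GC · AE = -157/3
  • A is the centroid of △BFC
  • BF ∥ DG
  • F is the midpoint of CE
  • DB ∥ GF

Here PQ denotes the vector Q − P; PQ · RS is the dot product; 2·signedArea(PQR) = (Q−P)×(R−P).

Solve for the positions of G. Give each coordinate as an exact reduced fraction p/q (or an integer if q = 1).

G = (-14, -11)

1. G_x = -14  [DB ∥ GF ∩ BF ∥ DG]
2. G_y = -11  [DB ∥ GF ∩ BF ∥ DG]
   → G = (-14, -11)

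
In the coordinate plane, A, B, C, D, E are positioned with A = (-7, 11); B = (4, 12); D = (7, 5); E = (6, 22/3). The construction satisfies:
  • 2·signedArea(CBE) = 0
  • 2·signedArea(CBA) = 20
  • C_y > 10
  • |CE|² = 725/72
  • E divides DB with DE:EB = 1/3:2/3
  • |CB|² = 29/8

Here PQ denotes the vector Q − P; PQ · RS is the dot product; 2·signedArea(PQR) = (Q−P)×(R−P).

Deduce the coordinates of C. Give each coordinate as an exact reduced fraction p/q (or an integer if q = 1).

1. C_x = 19/4  [2·signedArea(CBE) = 0 ∩ 2·signedArea(CBA) = 20]
2. C_y = 41/4  [2·signedArea(CBE) = 0 ∩ 2·signedArea(CBA) = 20]
   → C = (19/4, 41/4)

C = (19/4, 41/4)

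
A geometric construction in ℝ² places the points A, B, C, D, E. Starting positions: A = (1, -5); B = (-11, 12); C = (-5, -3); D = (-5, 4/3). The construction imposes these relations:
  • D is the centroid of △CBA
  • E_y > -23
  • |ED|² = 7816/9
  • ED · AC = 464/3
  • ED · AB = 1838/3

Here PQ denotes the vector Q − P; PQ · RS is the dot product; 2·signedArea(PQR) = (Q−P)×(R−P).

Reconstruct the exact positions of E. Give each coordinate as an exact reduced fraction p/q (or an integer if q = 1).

E = (13, -22)

1. E_x = 13  [ED · AC = 464/3 ∩ ED · AB = 1838/3]
2. E_y = -22  [ED · AC = 464/3 ∩ ED · AB = 1838/3]
   → E = (13, -22)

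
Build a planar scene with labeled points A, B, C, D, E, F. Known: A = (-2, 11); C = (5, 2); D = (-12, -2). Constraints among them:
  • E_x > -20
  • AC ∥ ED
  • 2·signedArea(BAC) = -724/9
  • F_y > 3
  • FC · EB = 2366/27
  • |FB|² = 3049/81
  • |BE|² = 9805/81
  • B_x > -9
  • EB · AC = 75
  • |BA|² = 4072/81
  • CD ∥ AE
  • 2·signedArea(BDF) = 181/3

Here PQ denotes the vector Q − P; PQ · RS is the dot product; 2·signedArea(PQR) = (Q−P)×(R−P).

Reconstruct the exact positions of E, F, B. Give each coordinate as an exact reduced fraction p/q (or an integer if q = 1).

B = (-8, 65/9)
E = (-19, 7)
F = (-3, 11/3)

1. E_x = -19  [AC ∥ ED ∩ CD ∥ AE]
2. E_y = 7  [AC ∥ ED ∩ CD ∥ AE]
   → E = (-19, 7)
3. B_x = -8  [2·signedArea(BAC) = -724/9 ∩ EB · AC = 75]
4. B_y = 65/9  [2·signedArea(BAC) = -724/9 ∩ EB · AC = 75]
   → B = (-8, 65/9)
5. F_x = -3  [FC · EB = 2366/27 ∩ 2·signedArea(BDF) = 181/3]
6. F_y = 11/3  [FC · EB = 2366/27 ∩ 2·signedArea(BDF) = 181/3]
   → F = (-3, 11/3)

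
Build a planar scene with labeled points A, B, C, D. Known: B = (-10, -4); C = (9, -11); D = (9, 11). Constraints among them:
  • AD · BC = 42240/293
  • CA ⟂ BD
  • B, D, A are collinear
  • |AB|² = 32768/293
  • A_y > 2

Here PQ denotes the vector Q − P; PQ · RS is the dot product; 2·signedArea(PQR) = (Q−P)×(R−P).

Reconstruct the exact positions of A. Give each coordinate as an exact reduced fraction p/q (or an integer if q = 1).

A = (-498/293, 748/293)

1. A_x = -498/293  [B, D, A are collinear ∩ CA ⟂ BD]
2. A_y = 748/293  [B, D, A are collinear ∩ CA ⟂ BD]
   → A = (-498/293, 748/293)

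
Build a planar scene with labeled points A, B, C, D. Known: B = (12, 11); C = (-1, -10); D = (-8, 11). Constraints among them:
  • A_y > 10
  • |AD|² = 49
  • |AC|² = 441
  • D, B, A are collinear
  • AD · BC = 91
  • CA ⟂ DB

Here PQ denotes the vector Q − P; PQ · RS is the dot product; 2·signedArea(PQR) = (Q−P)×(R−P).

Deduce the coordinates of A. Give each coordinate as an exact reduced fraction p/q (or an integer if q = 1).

A = (-1, 11)

1. A_x = -1  [D, B, A are collinear ∩ CA ⟂ DB]
2. A_y = 11  [D, B, A are collinear ∩ CA ⟂ DB]
   → A = (-1, 11)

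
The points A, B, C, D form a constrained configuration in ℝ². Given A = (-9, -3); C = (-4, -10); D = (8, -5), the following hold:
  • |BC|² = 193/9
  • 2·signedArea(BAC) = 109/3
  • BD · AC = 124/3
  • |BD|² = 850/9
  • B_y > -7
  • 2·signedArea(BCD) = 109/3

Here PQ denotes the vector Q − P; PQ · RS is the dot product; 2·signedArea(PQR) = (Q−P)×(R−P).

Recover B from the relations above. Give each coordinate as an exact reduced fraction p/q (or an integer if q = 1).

1. B_x = -5/3  [2·signedArea(BCD) = 109/3 ∩ BD · AC = 124/3]
2. B_y = -6  [2·signedArea(BCD) = 109/3 ∩ BD · AC = 124/3]
   → B = (-5/3, -6)

B = (-5/3, -6)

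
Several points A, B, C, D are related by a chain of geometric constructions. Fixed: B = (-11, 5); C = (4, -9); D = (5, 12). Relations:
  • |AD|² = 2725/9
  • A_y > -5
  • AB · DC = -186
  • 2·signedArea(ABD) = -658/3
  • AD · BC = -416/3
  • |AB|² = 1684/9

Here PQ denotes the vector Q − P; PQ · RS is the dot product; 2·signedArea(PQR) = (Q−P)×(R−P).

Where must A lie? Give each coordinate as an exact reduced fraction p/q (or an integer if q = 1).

1. A_x = -1  [2·signedArea(ABD) = -658/3 ∩ AB · DC = -186]
2. A_y = -13/3  [2·signedArea(ABD) = -658/3 ∩ AB · DC = -186]
   → A = (-1, -13/3)

A = (-1, -13/3)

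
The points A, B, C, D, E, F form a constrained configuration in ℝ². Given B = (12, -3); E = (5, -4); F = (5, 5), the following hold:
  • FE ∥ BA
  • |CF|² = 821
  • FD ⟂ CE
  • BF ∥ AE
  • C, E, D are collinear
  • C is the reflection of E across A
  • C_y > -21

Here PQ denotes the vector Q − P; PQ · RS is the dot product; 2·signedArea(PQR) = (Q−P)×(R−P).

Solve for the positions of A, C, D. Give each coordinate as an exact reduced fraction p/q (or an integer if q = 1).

A = (12, -12)
C = (19, -20)
D = (61/113, 124/113)

1. A_x = 12  [BF ∥ AE ∩ FE ∥ BA]
2. A_y = -12  [BF ∥ AE ∩ FE ∥ BA]
   → A = (12, -12)
3. C_x = 19  [C is the reflection of E across A]
4. C_y = -20  [C is the reflection of E across A]
   → C = (19, -20)
5. D_x = 61/113  [C, E, D are collinear ∩ FD ⟂ CE]
6. D_y = 124/113  [C, E, D are collinear ∩ FD ⟂ CE]
   → D = (61/113, 124/113)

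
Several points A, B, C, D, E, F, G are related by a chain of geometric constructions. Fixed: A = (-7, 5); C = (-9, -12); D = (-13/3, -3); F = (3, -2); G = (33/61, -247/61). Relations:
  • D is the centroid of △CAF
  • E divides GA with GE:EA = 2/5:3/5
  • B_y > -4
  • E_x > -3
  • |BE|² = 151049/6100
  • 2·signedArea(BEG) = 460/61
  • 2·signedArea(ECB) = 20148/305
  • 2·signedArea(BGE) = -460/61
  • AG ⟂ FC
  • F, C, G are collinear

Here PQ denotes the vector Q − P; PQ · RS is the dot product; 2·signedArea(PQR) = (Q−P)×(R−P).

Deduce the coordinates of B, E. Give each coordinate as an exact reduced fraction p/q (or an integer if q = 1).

1. E_x = -151/61  [E divides GA with GE:EA = 2/5:3/5]
2. E_y = -131/305  [E divides GA with GE:EA = 2/5:3/5]
   → E = (-151/61, -131/305)
3. B_x = 108/61  [2·signedArea(BGE) = -460/61 ∩ 2·signedArea(ECB) = 20148/305]
4. B_y = -369/122  [2·signedArea(BGE) = -460/61 ∩ 2·signedArea(ECB) = 20148/305]
   → B = (108/61, -369/122)

B = (108/61, -369/122)
E = (-151/61, -131/305)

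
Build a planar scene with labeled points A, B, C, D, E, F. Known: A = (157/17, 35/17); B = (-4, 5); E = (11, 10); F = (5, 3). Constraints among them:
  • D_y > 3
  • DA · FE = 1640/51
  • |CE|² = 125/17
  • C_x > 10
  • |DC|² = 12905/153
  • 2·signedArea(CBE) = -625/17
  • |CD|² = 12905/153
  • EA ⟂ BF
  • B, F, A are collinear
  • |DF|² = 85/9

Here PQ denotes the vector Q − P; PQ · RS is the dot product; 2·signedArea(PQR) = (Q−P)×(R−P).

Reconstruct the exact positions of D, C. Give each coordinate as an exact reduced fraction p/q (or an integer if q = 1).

C = (177/17, 125/17)
D = (2, 11/3)

1. D_x = 2  [line -6·x + -7·y + 113/3 = 0 ∩ |DF|² = 85/9]
2. D_y = 11/3  [line -6·x + -7·y + 113/3 = 0 ∩ |DF|² = 85/9]
   → D = (2, 11/3)
3. C_x = 177/17  [line -5·x + 15·y + -990/17 = 0 ∩ |DC|² = 12905/153]
4. C_y = 125/17  [line -5·x + 15·y + -990/17 = 0 ∩ |DC|² = 12905/153]
   → C = (177/17, 125/17)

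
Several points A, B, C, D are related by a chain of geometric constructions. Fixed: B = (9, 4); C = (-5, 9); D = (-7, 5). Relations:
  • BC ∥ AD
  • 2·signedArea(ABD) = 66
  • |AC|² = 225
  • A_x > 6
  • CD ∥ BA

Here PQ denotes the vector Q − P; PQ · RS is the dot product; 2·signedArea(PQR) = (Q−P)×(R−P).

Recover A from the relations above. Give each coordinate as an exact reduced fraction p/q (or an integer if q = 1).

1. A_x = 7  [BC ∥ AD ∩ CD ∥ BA]
2. A_y = 0  [BC ∥ AD ∩ CD ∥ BA]
   → A = (7, 0)

A = (7, 0)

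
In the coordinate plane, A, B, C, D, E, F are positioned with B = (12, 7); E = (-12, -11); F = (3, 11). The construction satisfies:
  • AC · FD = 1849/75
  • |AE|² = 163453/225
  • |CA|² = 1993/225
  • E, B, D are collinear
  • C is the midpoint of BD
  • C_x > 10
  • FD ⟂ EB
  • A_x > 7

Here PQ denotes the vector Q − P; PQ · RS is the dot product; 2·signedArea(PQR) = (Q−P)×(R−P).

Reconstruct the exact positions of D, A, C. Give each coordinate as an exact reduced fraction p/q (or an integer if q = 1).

1. D_x = 204/25  [E, B, D are collinear ∩ FD ⟂ EB]
2. D_y = 103/25  [E, B, D are collinear ∩ FD ⟂ EB]
   → D = (204/25, 103/25)
3. C_x = 252/25  [C is the midpoint of BD]
4. C_y = 139/25  [C is the midpoint of BD]
   → C = (252/25, 139/25)
5. A_x = 193/25  [line -129/25·x + 172/25·y + -817/75 = 0 ∩ |AE|² = 163453/225]
6. A_y = 553/75  [line -129/25·x + 172/25·y + -817/75 = 0 ∩ |AE|² = 163453/225]
   → A = (193/25, 553/75)

A = (193/25, 553/75)
C = (252/25, 139/25)
D = (204/25, 103/25)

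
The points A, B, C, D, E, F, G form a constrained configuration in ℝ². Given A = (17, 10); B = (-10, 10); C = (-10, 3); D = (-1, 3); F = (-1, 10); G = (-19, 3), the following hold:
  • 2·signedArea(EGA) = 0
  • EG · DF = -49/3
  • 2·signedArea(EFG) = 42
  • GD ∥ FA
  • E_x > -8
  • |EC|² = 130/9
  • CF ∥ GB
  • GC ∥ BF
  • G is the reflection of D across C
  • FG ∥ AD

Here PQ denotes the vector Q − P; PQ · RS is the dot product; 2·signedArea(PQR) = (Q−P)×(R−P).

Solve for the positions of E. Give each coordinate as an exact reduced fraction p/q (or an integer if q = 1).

E = (-7, 16/3)

1. E_x = -7  [2·signedArea(EGA) = 0 ∩ 2·signedArea(EFG) = 42]
2. E_y = 16/3  [2·signedArea(EGA) = 0 ∩ 2·signedArea(EFG) = 42]
   → E = (-7, 16/3)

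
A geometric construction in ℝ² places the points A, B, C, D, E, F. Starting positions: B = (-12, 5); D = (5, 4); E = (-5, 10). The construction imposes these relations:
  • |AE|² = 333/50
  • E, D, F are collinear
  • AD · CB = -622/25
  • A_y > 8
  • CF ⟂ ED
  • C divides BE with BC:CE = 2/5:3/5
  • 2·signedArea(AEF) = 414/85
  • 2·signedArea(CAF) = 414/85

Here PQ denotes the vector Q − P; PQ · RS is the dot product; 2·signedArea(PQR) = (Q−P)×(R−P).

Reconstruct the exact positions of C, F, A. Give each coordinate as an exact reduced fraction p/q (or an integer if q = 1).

1. C_x = -46/5  [C divides BE with BC:CE = 2/5:3/5]
2. C_y = 7  [C divides BE with BC:CE = 2/5:3/5]
   → C = (-46/5, 7)
3. F_x = -115/17  [E, D, F are collinear ∩ CF ⟂ ED]
4. F_y = 188/17  [E, D, F are collinear ∩ CF ⟂ ED]
   → F = (-115/17, 188/17)
5. A_x = -71/10  [AD · CB = -622/25 ∩ 2·signedArea(AEF) = 414/85]
6. A_y = 17/2  [AD · CB = -622/25 ∩ 2·signedArea(AEF) = 414/85]
   → A = (-71/10, 17/2)

A = (-71/10, 17/2)
C = (-46/5, 7)
F = (-115/17, 188/17)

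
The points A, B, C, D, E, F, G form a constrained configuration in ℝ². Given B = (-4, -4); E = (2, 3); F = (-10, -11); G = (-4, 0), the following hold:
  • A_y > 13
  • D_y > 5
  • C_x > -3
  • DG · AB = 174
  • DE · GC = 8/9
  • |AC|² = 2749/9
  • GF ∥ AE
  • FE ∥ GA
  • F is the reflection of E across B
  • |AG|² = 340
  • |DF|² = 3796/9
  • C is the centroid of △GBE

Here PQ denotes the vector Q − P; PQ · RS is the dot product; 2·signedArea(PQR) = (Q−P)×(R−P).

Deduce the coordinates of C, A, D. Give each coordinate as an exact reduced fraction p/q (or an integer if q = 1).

1. C_x = -2  [C is the centroid of △GBE]
2. C_y = -1/3  [C is the centroid of △GBE]
   → C = (-2, -1/3)
3. A_x = 8  [GF ∥ AE ∩ FE ∥ GA]
4. A_y = 14  [GF ∥ AE ∩ FE ∥ GA]
   → A = (8, 14)
5. D_x = 2  [DG · AB = 174 ∩ DE · GC = 8/9]
6. D_y = 17/3  [DG · AB = 174 ∩ DE · GC = 8/9]
   → D = (2, 17/3)

A = (8, 14)
C = (-2, -1/3)
D = (2, 17/3)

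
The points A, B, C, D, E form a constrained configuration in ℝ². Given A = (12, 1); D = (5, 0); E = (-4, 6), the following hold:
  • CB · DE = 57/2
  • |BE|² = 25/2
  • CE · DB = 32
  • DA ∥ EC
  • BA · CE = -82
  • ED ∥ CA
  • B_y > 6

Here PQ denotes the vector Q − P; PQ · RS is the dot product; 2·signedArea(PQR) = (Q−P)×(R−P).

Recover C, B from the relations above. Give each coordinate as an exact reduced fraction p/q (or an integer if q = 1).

B = (-1/2, 13/2)
C = (3, 7)

1. C_x = 3  [ED ∥ CA ∩ DA ∥ EC]
2. C_y = 7  [ED ∥ CA ∩ DA ∥ EC]
   → C = (3, 7)
3. B_x = -1/2  [BA · CE = -82 ∩ CB · DE = 57/2]
4. B_y = 13/2  [BA · CE = -82 ∩ CB · DE = 57/2]
   → B = (-1/2, 13/2)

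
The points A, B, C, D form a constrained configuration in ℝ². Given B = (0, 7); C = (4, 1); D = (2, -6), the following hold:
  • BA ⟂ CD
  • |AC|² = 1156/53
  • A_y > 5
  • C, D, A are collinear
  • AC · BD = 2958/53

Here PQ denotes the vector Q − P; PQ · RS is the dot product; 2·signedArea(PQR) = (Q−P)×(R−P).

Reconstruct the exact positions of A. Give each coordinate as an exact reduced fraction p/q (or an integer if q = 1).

A = (280/53, 291/53)

1. A_x = 280/53  [C, D, A are collinear ∩ BA ⟂ CD]
2. A_y = 291/53  [C, D, A are collinear ∩ BA ⟂ CD]
   → A = (280/53, 291/53)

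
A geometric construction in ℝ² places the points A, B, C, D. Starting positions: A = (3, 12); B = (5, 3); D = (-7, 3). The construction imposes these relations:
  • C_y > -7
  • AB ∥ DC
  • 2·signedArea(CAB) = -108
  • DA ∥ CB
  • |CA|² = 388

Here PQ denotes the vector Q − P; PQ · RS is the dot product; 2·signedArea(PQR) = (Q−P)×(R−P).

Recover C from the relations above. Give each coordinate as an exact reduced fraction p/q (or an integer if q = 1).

1. C_x = -5  [DA ∥ CB ∩ AB ∥ DC]
2. C_y = -6  [DA ∥ CB ∩ AB ∥ DC]
   → C = (-5, -6)

C = (-5, -6)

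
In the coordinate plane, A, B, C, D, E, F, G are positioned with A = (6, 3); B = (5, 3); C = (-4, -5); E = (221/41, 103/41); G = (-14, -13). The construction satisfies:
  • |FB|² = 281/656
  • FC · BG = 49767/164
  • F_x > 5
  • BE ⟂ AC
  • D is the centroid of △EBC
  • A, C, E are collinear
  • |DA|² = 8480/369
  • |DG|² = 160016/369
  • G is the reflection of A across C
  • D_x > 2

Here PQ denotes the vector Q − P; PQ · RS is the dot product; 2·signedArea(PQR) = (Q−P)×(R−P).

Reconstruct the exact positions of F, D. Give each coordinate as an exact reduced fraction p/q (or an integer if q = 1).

D = (262/123, 7/41)
F = (909/164, 108/41)

1. F_x = 909/164  [line 19·x + 16·y + -24183/164 = 0 ∩ |FB|² = 281/656]
2. F_y = 108/41  [line 19·x + 16·y + -24183/164 = 0 ∩ |FB|² = 281/656]
   → F = (909/164, 108/41)
3. D_x = 262/123  [D is the centroid of △EBC]
4. D_y = 7/41  [D is the centroid of △EBC]
   → D = (262/123, 7/41)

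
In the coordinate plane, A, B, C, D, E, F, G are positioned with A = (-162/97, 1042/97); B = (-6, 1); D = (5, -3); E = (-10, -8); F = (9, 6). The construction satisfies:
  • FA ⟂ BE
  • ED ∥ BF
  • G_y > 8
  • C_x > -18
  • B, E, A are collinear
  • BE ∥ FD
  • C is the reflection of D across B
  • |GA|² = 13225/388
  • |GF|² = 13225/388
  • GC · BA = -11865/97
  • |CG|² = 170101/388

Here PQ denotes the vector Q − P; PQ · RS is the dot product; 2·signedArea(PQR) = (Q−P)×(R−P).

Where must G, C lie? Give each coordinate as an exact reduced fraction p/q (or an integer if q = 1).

C = (-17, 5)
G = (711/194, 812/97)

1. C_x = -17  [C is the reflection of D across B]
2. C_y = 5  [C is the reflection of D across B]
   → C = (-17, 5)
3. G_x = 711/194  [line -420/97·x + -945/97·y + 9450/97 = 0 ∩ |GF|² = 13225/388]
4. G_y = 812/97  [line -420/97·x + -945/97·y + 9450/97 = 0 ∩ |GF|² = 13225/388]
   → G = (711/194, 812/97)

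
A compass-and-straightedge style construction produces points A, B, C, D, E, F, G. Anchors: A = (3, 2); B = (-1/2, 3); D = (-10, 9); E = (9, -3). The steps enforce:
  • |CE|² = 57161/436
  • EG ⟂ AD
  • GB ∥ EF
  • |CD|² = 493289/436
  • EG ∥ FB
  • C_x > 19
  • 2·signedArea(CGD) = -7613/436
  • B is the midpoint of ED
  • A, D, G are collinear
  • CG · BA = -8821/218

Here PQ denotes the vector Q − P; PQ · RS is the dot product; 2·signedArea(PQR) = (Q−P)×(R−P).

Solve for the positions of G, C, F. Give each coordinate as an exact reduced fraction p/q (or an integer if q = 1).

C = (4355/218, -682/109)
F = (-135/109, 355/218)
G = (2123/218, -355/218)

1. G_x = 2123/218  [A, D, G are collinear ∩ EG ⟂ AD]
2. G_y = -355/218  [A, D, G are collinear ∩ EG ⟂ AD]
   → G = (2123/218, -355/218)
3. C_x = 4355/218  [2·signedArea(CGD) = -7613/436 ∩ CG · BA = -8821/218]
4. C_y = -682/109  [2·signedArea(CGD) = -7613/436 ∩ CG · BA = -8821/218]
   → C = (4355/218, -682/109)
5. F_x = -135/109  [EG ∥ FB ∩ GB ∥ EF]
6. F_y = 355/218  [EG ∥ FB ∩ GB ∥ EF]
   → F = (-135/109, 355/218)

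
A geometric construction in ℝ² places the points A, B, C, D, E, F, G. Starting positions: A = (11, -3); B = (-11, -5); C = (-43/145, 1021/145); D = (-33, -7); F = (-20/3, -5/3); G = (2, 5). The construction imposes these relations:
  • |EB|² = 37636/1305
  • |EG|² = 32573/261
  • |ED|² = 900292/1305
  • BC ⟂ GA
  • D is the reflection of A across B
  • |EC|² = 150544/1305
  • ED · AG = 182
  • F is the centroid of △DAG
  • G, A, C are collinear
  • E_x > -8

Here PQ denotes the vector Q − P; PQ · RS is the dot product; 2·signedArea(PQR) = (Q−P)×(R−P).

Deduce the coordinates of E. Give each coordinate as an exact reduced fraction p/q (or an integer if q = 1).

1. E_x = -3233/435  [line 9·x + -8·y + 59 = 0 ∩ |EB|² = 37636/1305]
2. E_y = -143/145  [line 9·x + -8·y + 59 = 0 ∩ |EB|² = 37636/1305]
   → E = (-3233/435, -143/145)

E = (-3233/435, -143/145)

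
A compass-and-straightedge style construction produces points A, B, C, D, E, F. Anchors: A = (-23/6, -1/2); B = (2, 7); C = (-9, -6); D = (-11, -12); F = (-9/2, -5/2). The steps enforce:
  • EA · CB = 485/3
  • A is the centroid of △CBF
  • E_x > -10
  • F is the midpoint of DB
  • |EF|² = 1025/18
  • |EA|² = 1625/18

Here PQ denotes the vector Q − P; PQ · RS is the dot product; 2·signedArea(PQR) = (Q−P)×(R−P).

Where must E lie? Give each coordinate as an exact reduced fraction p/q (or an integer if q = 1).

1. E_x = -29/3  [line -11·x + -13·y + -631/3 = 0 ∩ |EA|² = 1625/18]
2. E_y = -8  [line -11·x + -13·y + -631/3 = 0 ∩ |EA|² = 1625/18]
   → E = (-29/3, -8)

E = (-29/3, -8)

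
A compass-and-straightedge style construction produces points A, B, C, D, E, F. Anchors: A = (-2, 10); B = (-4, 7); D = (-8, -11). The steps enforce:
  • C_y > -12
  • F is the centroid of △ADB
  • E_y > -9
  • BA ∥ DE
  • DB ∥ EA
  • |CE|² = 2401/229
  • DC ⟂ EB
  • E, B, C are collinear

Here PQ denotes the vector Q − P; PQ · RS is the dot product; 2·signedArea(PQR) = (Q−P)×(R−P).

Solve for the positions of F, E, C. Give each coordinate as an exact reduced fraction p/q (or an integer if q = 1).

1. F_x = -14/3  [F is the centroid of △ADB]
2. F_y = 2  [F is the centroid of △ADB]
   → F = (-14/3, 2)
3. E_x = -6  [DB ∥ EA ∩ BA ∥ DE]
4. E_y = -8  [DB ∥ EA ∩ BA ∥ DE]
   → E = (-6, -8)
5. C_x = -1472/229  [E, B, C are collinear ∩ DC ⟂ EB]
6. C_y = -2567/229  [E, B, C are collinear ∩ DC ⟂ EB]
   → C = (-1472/229, -2567/229)

C = (-1472/229, -2567/229)
E = (-6, -8)
F = (-14/3, 2)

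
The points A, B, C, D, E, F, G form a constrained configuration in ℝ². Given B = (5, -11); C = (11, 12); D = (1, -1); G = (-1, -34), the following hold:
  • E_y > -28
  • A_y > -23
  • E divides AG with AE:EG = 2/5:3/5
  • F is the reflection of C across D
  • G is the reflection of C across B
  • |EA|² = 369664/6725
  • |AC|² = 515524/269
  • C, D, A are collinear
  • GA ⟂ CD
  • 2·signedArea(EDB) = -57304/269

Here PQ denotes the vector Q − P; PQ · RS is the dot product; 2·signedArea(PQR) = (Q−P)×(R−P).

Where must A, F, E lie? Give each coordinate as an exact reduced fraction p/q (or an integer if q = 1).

A = (-4221/269, -6106/269)
E = (-13201/1345, -7322/269)
F = (-9, -14)

1. A_x = -4221/269  [C, D, A are collinear ∩ GA ⟂ CD]
2. A_y = -6106/269  [C, D, A are collinear ∩ GA ⟂ CD]
   → A = (-4221/269, -6106/269)
3. F_x = -9  [F is the reflection of C across D]
4. F_y = -14  [F is the reflection of C across D]
   → F = (-9, -14)
5. E_x = -13201/1345  [E divides AG with AE:EG = 2/5:3/5]
6. E_y = -7322/269  [E divides AG with AE:EG = 2/5:3/5]
   → E = (-13201/1345, -7322/269)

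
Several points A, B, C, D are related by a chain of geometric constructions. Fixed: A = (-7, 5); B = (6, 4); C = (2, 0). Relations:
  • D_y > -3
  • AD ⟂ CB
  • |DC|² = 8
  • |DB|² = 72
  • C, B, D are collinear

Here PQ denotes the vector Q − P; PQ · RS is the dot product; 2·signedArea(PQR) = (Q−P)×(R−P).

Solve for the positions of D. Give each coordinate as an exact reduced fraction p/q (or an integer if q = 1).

D = (0, -2)

1. D_x = 0  [C, B, D are collinear ∩ AD ⟂ CB]
2. D_y = -2  [C, B, D are collinear ∩ AD ⟂ CB]
   → D = (0, -2)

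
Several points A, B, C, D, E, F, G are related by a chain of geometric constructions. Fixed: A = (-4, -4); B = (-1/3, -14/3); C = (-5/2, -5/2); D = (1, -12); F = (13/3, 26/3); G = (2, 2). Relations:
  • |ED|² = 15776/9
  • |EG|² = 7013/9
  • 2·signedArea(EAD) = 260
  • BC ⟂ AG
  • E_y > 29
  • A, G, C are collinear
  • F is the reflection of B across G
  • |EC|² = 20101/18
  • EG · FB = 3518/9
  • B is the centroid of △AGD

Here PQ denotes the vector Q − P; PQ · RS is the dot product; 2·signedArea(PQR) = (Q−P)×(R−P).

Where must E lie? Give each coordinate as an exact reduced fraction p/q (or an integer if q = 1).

1. E_x = 23/3  [EG · FB = 3518/9 ∩ 2·signedArea(EAD) = 260]
2. E_y = 88/3  [EG · FB = 3518/9 ∩ 2·signedArea(EAD) = 260]
   → E = (23/3, 88/3)

E = (23/3, 88/3)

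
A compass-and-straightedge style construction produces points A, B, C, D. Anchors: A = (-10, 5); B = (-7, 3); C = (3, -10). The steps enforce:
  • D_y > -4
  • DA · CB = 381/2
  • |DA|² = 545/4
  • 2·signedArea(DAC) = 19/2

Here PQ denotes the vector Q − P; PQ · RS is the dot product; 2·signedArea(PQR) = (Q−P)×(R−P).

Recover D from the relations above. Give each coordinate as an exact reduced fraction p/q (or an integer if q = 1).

D = (-2, -7/2)

1. D_x = -2  [2·signedArea(DAC) = 19/2 ∩ DA · CB = 381/2]
2. D_y = -7/2  [2·signedArea(DAC) = 19/2 ∩ DA · CB = 381/2]
   → D = (-2, -7/2)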